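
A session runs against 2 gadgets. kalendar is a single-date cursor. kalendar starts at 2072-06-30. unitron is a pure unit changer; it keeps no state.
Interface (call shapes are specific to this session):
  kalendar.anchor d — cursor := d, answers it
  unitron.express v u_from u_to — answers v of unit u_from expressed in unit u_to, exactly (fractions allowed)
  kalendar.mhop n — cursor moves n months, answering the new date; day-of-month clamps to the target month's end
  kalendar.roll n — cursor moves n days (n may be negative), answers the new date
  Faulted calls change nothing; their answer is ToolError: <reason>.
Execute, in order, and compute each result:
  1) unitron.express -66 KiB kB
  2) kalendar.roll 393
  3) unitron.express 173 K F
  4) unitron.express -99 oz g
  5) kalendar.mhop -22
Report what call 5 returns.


$ unitron.express -66 KiB kB
:: -8448/125
$ kalendar.roll 393
:: 2073-07-28
$ unitron.express 173 K F
:: -14827/100
$ unitron.express -99 oz g
:: -4490564463/1600000
$ kalendar.mhop -22
:: 2071-09-28

Answer: 2071-09-28


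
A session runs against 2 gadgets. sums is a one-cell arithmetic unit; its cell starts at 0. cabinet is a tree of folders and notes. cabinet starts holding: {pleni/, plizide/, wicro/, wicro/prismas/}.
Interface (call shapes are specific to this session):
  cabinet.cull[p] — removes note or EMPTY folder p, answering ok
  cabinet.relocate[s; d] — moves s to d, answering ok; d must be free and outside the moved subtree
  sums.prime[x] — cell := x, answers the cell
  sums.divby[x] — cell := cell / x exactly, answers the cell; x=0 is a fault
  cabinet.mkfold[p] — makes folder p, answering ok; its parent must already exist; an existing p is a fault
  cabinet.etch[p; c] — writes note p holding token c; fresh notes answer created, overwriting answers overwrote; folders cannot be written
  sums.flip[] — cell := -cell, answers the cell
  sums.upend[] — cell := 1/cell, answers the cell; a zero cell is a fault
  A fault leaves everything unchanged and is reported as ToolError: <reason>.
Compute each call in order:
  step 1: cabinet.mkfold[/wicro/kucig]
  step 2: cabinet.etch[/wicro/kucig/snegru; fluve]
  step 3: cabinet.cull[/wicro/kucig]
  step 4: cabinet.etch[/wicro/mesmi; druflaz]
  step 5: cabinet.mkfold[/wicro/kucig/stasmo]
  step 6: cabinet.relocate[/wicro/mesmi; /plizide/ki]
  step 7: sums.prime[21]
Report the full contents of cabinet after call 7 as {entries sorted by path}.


>> cabinet.mkfold(p: /wicro/kucig)
<< ok
>> cabinet.etch(p: /wicro/kucig/snegru, c: fluve)
<< created
>> cabinet.cull(p: /wicro/kucig)
<< ToolError: not empty
>> cabinet.etch(p: /wicro/mesmi, c: druflaz)
<< created
>> cabinet.mkfold(p: /wicro/kucig/stasmo)
<< ok
>> cabinet.relocate(s: /wicro/mesmi, d: /plizide/ki)
<< ok
>> sums.prime(x: 21)
<< 21

Answer: {pleni/, plizide/, plizide/ki=druflaz, wicro/, wicro/kucig/, wicro/kucig/snegru=fluve, wicro/kucig/stasmo/, wicro/prismas/}


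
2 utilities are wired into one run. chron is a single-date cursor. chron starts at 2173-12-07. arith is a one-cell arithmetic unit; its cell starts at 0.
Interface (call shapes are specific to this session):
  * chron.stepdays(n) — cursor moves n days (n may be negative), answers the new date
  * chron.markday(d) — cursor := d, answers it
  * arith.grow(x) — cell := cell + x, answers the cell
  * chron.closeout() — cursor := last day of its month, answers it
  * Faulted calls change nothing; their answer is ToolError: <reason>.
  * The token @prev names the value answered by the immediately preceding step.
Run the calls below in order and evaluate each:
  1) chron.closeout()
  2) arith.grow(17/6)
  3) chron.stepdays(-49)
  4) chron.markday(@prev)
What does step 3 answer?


% chron.closeout
= 2173-12-31
% arith.grow x: 17/6
= 17/6
% chron.stepdays n: -49
= 2173-11-12
% chron.markday d: @prev
= 2173-11-12

Answer: 2173-11-12


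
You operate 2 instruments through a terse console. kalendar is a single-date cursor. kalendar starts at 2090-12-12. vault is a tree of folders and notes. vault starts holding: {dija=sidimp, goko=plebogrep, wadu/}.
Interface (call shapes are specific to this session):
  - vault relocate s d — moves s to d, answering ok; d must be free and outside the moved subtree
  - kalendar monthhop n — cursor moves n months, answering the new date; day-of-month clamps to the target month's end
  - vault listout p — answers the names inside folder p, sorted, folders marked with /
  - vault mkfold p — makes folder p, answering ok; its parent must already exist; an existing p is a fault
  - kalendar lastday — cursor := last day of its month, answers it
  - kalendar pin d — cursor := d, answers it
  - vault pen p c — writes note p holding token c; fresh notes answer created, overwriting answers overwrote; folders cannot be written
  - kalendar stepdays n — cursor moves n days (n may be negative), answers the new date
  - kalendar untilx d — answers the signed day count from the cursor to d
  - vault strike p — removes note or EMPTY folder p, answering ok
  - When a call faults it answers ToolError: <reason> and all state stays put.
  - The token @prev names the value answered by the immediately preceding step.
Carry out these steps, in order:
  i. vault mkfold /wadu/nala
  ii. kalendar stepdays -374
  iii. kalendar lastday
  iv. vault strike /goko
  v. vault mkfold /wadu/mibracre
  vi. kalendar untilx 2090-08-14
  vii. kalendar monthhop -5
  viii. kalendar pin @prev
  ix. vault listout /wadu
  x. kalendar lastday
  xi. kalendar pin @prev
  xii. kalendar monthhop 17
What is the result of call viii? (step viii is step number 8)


CALL vault mkfold[p→/wadu/nala]
RET  ok
CALL kalendar stepdays[n→-374]
RET  2089-12-03
CALL kalendar lastday[]
RET  2089-12-31
CALL vault strike[p→/goko]
RET  ok
CALL vault mkfold[p→/wadu/mibracre]
RET  ok
CALL kalendar untilx[d→2090-08-14]
RET  226
CALL kalendar monthhop[n→-5]
RET  2089-07-31
CALL kalendar pin[d→@prev]
RET  2089-07-31
CALL vault listout[p→/wadu]
RET  [mibracre/, nala/]
CALL kalendar lastday[]
RET  2089-07-31
CALL kalendar pin[d→@prev]
RET  2089-07-31
CALL kalendar monthhop[n→17]
RET  2090-12-31

Answer: 2089-07-31


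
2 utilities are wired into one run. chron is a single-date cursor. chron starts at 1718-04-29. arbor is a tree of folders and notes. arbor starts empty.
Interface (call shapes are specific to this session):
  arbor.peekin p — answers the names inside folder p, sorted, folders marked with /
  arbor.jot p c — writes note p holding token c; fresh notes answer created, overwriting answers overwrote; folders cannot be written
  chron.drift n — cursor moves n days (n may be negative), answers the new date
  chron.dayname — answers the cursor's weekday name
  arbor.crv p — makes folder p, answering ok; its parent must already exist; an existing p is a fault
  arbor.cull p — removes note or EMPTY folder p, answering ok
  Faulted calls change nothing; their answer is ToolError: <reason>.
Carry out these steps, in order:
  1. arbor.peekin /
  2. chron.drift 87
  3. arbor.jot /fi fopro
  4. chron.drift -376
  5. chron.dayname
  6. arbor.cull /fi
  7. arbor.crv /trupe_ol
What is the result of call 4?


;; 1. arbor.peekin(p='/') : []
;; 2. chron.drift(n='87') : 1718-07-25
;; 3. arbor.jot(p='/fi', c='fopro') : created
;; 4. chron.drift(n='-376') : 1717-07-14
;; 5. chron.dayname() : Wednesday
;; 6. arbor.cull(p='/fi') : ok
;; 7. arbor.crv(p='/trupe_ol') : ok

Answer: 1717-07-14


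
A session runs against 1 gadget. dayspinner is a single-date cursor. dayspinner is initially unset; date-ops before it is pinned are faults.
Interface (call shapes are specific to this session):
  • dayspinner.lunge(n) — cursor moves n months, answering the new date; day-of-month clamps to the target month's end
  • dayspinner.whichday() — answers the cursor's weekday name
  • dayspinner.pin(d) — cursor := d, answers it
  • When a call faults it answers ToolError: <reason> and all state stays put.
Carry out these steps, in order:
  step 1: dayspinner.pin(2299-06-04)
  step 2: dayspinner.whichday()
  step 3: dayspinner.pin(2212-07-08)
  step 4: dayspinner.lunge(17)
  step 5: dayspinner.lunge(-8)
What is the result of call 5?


Answer: 2213-04-08

Derivation:
I call pin using d: 2299-06-04, and get 2299-06-04.
Next I call whichday, and get Sunday.
Calling pin using d: 2212-07-08, and see 2212-07-08.
I try lunge using n: 17, — result: 2213-12-08.
I run lunge using n: -8, which returns 2213-04-08.


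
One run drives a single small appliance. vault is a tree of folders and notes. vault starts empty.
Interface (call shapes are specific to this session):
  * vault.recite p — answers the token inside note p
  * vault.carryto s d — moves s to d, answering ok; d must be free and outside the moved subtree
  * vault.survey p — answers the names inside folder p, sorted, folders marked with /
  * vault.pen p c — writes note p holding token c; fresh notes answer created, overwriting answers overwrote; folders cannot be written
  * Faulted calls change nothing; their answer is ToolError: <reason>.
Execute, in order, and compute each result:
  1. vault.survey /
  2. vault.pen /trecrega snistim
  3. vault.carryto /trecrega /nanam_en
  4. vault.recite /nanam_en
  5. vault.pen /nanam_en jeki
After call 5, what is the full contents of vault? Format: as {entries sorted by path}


Answer: {nanam_en=jeki}

Derivation:
> survey p='/'
[out] []
> pen p='/trecrega' c='snistim'
[out] created
> carryto s='/trecrega' d='/nanam_en'
[out] ok
> recite p='/nanam_en'
[out] snistim
> pen p='/nanam_en' c='jeki'
[out] overwrote


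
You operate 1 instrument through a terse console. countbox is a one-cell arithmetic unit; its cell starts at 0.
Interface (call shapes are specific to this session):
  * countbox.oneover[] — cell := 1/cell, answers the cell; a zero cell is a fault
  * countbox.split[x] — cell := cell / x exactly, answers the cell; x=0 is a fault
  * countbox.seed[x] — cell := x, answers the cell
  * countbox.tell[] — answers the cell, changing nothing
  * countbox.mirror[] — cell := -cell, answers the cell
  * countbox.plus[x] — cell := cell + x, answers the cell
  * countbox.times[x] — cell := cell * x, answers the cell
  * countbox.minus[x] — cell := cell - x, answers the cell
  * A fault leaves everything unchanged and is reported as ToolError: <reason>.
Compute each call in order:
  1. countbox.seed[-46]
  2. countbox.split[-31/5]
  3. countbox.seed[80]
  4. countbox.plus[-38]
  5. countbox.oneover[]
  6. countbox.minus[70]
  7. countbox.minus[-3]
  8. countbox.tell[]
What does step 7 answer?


// 1. countbox.seed(x: -46) => -46
// 2. countbox.split(x: -31/5) => 230/31
// 3. countbox.seed(x: 80) => 80
// 4. countbox.plus(x: -38) => 42
// 5. countbox.oneover() => 1/42
// 6. countbox.minus(x: 70) => -2939/42
// 7. countbox.minus(x: -3) => -2813/42
// 8. countbox.tell() => -2813/42

Answer: -2813/42


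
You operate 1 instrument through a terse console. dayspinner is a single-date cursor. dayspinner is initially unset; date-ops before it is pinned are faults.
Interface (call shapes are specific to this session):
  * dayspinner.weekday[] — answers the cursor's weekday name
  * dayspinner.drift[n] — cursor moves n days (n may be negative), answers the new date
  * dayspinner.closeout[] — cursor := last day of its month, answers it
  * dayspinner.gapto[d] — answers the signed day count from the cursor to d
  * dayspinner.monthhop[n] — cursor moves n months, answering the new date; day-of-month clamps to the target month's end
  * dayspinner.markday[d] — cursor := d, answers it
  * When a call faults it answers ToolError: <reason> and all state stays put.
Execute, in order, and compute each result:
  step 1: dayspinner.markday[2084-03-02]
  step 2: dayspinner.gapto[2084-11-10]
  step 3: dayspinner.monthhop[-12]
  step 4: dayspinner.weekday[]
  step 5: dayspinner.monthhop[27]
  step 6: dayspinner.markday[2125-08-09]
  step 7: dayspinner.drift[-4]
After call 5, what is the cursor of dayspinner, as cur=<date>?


Do: markday[d: 2084-03-02]
See: 2084-03-02
Do: gapto[d: 2084-11-10]
See: 253
Do: monthhop[n: -12]
See: 2083-03-02
Do: weekday[]
See: Tuesday
Do: monthhop[n: 27]
See: 2085-06-02
Do: markday[d: 2125-08-09]
See: 2125-08-09
Do: drift[n: -4]
See: 2125-08-05

Answer: cur=2085-06-02


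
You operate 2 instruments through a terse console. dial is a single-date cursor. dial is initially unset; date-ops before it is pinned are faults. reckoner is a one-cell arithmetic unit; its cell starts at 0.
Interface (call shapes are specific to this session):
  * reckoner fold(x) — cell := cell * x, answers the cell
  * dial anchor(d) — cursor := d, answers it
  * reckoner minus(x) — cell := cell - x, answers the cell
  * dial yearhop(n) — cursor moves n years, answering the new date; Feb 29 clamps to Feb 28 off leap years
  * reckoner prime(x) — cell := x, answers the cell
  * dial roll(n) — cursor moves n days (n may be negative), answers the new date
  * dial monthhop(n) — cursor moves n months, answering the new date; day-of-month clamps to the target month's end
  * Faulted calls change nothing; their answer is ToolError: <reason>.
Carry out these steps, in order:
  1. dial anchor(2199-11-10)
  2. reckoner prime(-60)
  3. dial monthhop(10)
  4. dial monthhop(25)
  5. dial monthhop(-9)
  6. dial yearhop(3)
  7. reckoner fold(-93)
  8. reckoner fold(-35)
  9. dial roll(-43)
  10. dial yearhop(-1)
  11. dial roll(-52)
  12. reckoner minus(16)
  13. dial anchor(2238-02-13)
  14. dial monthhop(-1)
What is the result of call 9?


Answer: 2204-11-28

Derivation:
I use dial anchor on d→2199-11-10, which returns 2199-11-10.
Calling reckoner prime on x→-60, giving -60.
I call dial monthhop on n→10, → 2200-09-10.
Now I run dial monthhop on n→25: 2202-10-10.
Calling dial monthhop on n→-9, and observe 2202-01-10.
Then dial yearhop on n→3, and get 2205-01-10.
Invoking reckoner fold on x→-93, and observe 5580.
Invoking reckoner fold on x→-35, giving -195300.
Invoking dial roll on n→-43, and get 2204-11-28.
Then dial yearhop on n→-1: 2203-11-28.
Then dial roll on n→-52: 2203-10-07.
I call reckoner minus on x→16, — result: -195316.
Invoking dial anchor on d→2238-02-13, giving 2238-02-13.
I call dial monthhop on n→-1, yielding 2238-01-13.


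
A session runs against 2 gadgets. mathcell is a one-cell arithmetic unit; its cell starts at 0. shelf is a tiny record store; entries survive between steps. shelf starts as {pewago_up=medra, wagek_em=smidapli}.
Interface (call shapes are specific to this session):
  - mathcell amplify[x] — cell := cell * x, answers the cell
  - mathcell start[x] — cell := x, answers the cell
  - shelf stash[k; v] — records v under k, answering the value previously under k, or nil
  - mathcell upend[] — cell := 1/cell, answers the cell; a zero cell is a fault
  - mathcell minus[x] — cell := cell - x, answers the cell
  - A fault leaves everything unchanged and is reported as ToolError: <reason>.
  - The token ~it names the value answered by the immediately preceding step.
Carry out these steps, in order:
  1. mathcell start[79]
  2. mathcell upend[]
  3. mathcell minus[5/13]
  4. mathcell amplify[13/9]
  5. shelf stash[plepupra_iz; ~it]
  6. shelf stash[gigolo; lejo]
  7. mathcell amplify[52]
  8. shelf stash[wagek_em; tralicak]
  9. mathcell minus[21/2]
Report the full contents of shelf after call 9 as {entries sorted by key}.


;; 1. mathcell start(x='79') => 79
;; 2. mathcell upend() => 1/79
;; 3. mathcell minus(x='5/13') => -382/1027
;; 4. mathcell amplify(x='13/9') => -382/711
;; 5. shelf stash(k='plepupra_iz', v='~it') => nil
;; 6. shelf stash(k='gigolo', v='lejo') => nil
;; 7. mathcell amplify(x='52') => -19864/711
;; 8. shelf stash(k='wagek_em', v='tralicak') => smidapli
;; 9. mathcell minus(x='21/2') => -54659/1422

Answer: {gigolo=lejo, pewago_up=medra, plepupra_iz=-382/711, wagek_em=tralicak}


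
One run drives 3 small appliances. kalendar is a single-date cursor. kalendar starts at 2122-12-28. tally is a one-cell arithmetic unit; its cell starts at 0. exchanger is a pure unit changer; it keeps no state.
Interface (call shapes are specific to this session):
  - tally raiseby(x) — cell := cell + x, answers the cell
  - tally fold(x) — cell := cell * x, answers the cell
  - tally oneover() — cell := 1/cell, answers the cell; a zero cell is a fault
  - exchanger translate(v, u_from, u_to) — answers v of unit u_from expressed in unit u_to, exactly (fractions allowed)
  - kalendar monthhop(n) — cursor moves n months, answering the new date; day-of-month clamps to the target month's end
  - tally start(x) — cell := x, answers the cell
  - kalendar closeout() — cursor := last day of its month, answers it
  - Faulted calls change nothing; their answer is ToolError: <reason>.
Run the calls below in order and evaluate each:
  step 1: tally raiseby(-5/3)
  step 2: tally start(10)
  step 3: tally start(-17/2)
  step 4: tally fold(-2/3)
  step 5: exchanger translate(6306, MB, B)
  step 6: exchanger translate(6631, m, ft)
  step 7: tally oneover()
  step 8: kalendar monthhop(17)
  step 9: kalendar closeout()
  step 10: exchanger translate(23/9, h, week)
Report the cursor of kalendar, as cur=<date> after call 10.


CALL tally raiseby[x='-5/3']
RET  -5/3
CALL tally start[x='10']
RET  10
CALL tally start[x='-17/2']
RET  -17/2
CALL tally fold[x='-2/3']
RET  17/3
CALL exchanger translate[v='6306'; u_from='MB'; u_to='B']
RET  6306000000
CALL exchanger translate[v='6631'; u_from='m'; u_to='ft']
RET  8288750/381
CALL tally oneover[]
RET  3/17
CALL kalendar monthhop[n='17']
RET  2124-05-28
CALL kalendar closeout[]
RET  2124-05-31
CALL exchanger translate[v='23/9'; u_from='h'; u_to='week']
RET  23/1512

Answer: cur=2124-05-31


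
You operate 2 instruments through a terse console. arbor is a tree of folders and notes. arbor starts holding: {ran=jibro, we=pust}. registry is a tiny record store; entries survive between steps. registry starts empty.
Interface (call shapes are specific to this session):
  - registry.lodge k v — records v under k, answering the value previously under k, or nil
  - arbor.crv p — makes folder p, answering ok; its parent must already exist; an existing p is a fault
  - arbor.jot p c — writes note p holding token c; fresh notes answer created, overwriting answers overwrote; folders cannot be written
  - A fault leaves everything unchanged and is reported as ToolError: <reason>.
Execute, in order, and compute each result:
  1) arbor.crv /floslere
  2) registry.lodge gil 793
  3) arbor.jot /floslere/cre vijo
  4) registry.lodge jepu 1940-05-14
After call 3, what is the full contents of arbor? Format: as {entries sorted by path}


Answer: {floslere/, floslere/cre=vijo, ran=jibro, we=pust}

Derivation:
>>> arbor.crv p: /floslere
  ok
>>> registry.lodge k: gil v: 793
  nil
>>> arbor.jot p: /floslere/cre c: vijo
  created
>>> registry.lodge k: jepu v: 1940-05-14
  nil


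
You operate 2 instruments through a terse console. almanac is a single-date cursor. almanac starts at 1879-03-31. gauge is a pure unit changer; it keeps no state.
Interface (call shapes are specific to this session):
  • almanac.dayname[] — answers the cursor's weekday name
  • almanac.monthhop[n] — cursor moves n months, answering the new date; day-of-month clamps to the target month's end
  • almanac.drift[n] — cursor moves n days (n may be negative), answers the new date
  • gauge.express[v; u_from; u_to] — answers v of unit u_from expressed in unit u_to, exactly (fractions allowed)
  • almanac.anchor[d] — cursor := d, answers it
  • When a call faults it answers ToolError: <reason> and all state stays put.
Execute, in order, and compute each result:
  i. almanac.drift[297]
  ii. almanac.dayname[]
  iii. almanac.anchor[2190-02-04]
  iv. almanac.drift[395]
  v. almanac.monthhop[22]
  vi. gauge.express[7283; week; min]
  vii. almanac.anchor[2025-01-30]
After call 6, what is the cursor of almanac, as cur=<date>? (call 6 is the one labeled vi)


Answer: cur=2193-01-06

Derivation:
~$ almanac.drift n=297
  1880-01-22
~$ almanac.dayname
  Thursday
~$ almanac.anchor d=2190-02-04
  2190-02-04
~$ almanac.drift n=395
  2191-03-06
~$ almanac.monthhop n=22
  2193-01-06
~$ gauge.express v=7283 u_from=week u_to=min
  73412640
~$ almanac.anchor d=2025-01-30
  2025-01-30


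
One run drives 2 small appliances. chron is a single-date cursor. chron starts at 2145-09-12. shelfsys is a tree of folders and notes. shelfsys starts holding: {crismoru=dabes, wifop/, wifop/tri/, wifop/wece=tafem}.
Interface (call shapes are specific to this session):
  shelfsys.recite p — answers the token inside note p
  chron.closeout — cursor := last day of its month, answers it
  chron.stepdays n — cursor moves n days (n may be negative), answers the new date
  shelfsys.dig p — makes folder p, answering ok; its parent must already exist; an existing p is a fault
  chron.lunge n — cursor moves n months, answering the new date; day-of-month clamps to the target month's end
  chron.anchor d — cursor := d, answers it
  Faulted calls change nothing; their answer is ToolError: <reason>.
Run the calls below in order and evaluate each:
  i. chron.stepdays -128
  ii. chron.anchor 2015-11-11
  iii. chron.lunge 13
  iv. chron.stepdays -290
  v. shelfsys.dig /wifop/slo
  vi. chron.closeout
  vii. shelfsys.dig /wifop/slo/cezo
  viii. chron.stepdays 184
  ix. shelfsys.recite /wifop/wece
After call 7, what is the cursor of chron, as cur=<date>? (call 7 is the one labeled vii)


Answer: cur=2016-02-29

Derivation:
Act: stepdays[n→-128]
Obs: 2145-05-07
Act: anchor[d→2015-11-11]
Obs: 2015-11-11
Act: lunge[n→13]
Obs: 2016-12-11
Act: stepdays[n→-290]
Obs: 2016-02-25
Act: dig[p→/wifop/slo]
Obs: ok
Act: closeout[]
Obs: 2016-02-29
Act: dig[p→/wifop/slo/cezo]
Obs: ok
Act: stepdays[n→184]
Obs: 2016-08-31
Act: recite[p→/wifop/wece]
Obs: tafem


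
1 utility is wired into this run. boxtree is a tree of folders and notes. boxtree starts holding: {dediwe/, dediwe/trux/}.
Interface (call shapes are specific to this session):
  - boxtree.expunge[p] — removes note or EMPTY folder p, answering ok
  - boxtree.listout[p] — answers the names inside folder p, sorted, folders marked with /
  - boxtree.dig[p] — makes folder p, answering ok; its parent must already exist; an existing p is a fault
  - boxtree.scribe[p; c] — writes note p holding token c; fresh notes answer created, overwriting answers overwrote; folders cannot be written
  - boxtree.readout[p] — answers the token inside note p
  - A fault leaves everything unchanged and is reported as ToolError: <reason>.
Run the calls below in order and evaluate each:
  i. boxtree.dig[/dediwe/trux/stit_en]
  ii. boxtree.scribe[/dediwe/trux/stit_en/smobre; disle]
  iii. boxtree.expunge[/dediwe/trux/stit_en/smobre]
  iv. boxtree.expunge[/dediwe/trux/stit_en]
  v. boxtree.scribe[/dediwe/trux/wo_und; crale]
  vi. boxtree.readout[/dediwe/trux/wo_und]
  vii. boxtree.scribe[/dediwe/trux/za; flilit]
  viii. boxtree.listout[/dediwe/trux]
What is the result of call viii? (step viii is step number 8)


// boxtree.dig(p: /dediwe/trux/stit_en) == ok
// boxtree.scribe(p: /dediwe/trux/stit_en/smobre, c: disle) == created
// boxtree.expunge(p: /dediwe/trux/stit_en/smobre) == ok
// boxtree.expunge(p: /dediwe/trux/stit_en) == ok
// boxtree.scribe(p: /dediwe/trux/wo_und, c: crale) == created
// boxtree.readout(p: /dediwe/trux/wo_und) == crale
// boxtree.scribe(p: /dediwe/trux/za, c: flilit) == created
// boxtree.listout(p: /dediwe/trux) == [wo_und, za]

Answer: [wo_und, za]


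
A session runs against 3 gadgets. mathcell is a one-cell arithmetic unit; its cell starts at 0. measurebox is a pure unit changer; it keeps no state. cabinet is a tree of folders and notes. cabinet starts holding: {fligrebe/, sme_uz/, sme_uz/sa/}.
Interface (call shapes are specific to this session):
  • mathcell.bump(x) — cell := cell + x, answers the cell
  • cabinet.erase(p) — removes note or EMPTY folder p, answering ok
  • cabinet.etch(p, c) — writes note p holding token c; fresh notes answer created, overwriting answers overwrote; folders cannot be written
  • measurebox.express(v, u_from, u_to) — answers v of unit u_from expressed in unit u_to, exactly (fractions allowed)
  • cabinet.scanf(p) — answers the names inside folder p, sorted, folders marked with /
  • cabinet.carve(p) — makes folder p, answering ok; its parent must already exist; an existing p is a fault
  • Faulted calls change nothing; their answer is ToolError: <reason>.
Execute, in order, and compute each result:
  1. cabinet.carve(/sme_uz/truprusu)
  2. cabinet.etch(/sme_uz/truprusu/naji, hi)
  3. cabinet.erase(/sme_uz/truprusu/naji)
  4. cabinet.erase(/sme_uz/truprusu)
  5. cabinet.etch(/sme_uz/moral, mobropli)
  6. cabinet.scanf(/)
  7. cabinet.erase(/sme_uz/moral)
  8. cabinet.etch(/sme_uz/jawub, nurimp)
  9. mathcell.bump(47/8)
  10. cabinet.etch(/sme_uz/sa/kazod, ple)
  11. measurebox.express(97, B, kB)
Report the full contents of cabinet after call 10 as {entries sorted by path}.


>>> cabinet.carve p='/sme_uz/truprusu'
[out] ok
>>> cabinet.etch p='/sme_uz/truprusu/naji' c='hi'
[out] created
>>> cabinet.erase p='/sme_uz/truprusu/naji'
[out] ok
>>> cabinet.erase p='/sme_uz/truprusu'
[out] ok
>>> cabinet.etch p='/sme_uz/moral' c='mobropli'
[out] created
>>> cabinet.scanf p='/'
[out] [fligrebe/, sme_uz/]
>>> cabinet.erase p='/sme_uz/moral'
[out] ok
>>> cabinet.etch p='/sme_uz/jawub' c='nurimp'
[out] created
>>> mathcell.bump x='47/8'
[out] 47/8
>>> cabinet.etch p='/sme_uz/sa/kazod' c='ple'
[out] created
>>> measurebox.express v='97' u_from='B' u_to='kB'
[out] 97/1000

Answer: {fligrebe/, sme_uz/, sme_uz/jawub=nurimp, sme_uz/sa/, sme_uz/sa/kazod=ple}


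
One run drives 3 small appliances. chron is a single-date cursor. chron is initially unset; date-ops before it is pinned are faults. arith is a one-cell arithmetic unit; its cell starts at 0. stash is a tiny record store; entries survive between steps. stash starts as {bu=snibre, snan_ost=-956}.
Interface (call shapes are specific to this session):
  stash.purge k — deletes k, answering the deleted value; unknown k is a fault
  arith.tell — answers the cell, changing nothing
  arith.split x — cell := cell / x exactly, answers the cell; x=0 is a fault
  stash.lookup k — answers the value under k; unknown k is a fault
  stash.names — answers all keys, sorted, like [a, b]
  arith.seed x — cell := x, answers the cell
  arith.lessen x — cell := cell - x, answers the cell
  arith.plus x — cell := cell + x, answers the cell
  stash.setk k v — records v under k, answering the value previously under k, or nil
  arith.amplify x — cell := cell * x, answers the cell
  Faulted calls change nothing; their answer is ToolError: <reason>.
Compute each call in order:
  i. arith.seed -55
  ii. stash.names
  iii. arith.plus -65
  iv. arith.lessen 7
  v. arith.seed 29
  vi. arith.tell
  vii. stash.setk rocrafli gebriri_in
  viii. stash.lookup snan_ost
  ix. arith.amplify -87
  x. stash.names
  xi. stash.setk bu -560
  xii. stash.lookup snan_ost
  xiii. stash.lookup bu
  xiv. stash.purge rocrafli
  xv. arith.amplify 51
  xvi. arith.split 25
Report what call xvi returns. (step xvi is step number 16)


;; 1. arith.seed(x: -55) -> -55
;; 2. stash.names() -> [bu, snan_ost]
;; 3. arith.plus(x: -65) -> -120
;; 4. arith.lessen(x: 7) -> -127
;; 5. arith.seed(x: 29) -> 29
;; 6. arith.tell() -> 29
;; 7. stash.setk(k: rocrafli, v: gebriri_in) -> nil
;; 8. stash.lookup(k: snan_ost) -> -956
;; 9. arith.amplify(x: -87) -> -2523
;; 10. stash.names() -> [bu, rocrafli, snan_ost]
;; 11. stash.setk(k: bu, v: -560) -> snibre
;; 12. stash.lookup(k: snan_ost) -> -956
;; 13. stash.lookup(k: bu) -> -560
;; 14. stash.purge(k: rocrafli) -> gebriri_in
;; 15. arith.amplify(x: 51) -> -128673
;; 16. arith.split(x: 25) -> -128673/25

Answer: -128673/25


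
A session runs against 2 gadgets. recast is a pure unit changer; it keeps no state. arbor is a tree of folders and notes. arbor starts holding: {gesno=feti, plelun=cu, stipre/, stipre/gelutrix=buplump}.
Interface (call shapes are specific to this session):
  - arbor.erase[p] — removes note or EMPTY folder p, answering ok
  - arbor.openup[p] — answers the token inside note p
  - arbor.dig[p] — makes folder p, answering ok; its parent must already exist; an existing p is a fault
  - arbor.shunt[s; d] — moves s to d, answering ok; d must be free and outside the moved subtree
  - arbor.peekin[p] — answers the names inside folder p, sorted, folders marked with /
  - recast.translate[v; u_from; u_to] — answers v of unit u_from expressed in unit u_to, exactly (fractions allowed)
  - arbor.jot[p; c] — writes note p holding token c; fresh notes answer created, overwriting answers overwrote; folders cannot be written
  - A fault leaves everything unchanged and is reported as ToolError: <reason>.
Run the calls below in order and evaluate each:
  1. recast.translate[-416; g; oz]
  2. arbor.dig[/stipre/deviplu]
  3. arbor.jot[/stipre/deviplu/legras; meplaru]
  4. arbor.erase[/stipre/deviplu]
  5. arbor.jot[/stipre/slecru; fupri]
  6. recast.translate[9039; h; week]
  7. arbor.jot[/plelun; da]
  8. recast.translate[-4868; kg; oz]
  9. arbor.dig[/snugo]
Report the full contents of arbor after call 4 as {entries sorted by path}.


$ recast.translate v='-416' u_from='g' u_to='oz'
:: -665600000/45359237
$ arbor.dig p='/stipre/deviplu'
:: ok
$ arbor.jot p='/stipre/deviplu/legras' c='meplaru'
:: created
$ arbor.erase p='/stipre/deviplu'
:: ToolError: not empty
$ arbor.jot p='/stipre/slecru' c='fupri'
:: created
$ recast.translate v='9039' u_from='h' u_to='week'
:: 3013/56
$ arbor.jot p='/plelun' c='da'
:: overwrote
$ recast.translate v='-4868' u_from='kg' u_to='oz'
:: -7788800000000/45359237
$ arbor.dig p='/snugo'
:: ok

Answer: {gesno=feti, plelun=cu, stipre/, stipre/deviplu/, stipre/deviplu/legras=meplaru, stipre/gelutrix=buplump}


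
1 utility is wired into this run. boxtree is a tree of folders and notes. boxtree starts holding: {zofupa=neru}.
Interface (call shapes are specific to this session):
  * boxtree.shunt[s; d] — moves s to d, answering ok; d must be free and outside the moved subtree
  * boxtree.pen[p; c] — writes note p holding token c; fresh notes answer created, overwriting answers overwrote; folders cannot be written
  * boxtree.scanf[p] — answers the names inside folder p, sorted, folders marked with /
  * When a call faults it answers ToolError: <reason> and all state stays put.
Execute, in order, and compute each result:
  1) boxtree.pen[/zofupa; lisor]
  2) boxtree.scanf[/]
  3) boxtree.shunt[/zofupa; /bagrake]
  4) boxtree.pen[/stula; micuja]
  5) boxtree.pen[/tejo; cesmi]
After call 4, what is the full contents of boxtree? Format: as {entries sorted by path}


-> boxtree.pen(p: /zofupa, c: lisor)
<- overwrote
-> boxtree.scanf(p: /)
<- [zofupa]
-> boxtree.shunt(s: /zofupa, d: /bagrake)
<- ok
-> boxtree.pen(p: /stula, c: micuja)
<- created
-> boxtree.pen(p: /tejo, c: cesmi)
<- created

Answer: {bagrake=lisor, stula=micuja}


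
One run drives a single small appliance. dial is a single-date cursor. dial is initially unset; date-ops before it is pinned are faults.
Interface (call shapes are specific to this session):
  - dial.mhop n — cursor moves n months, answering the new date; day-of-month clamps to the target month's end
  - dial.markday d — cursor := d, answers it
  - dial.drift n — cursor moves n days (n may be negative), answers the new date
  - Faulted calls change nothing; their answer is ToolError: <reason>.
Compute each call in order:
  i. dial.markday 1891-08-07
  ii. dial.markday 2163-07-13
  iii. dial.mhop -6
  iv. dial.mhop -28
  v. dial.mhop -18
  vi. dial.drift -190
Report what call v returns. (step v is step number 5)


Answer: 2159-03-13

Derivation:
$ dial.markday d: 1891-08-07
= 1891-08-07
$ dial.markday d: 2163-07-13
= 2163-07-13
$ dial.mhop n: -6
= 2163-01-13
$ dial.mhop n: -28
= 2160-09-13
$ dial.mhop n: -18
= 2159-03-13
$ dial.drift n: -190
= 2158-09-04


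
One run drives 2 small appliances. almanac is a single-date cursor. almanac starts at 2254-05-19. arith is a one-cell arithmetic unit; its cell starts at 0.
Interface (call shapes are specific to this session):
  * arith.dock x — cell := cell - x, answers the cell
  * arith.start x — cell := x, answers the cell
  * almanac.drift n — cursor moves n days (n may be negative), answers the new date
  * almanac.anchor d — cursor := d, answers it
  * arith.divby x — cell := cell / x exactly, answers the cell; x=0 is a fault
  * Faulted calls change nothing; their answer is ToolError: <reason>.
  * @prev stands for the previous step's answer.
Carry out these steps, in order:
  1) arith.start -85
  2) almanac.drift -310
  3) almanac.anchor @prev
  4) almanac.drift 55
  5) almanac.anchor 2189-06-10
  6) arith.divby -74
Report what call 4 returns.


>> start(x→-85)
<< -85
>> drift(n→-310)
<< 2253-07-13
>> anchor(d→@prev)
<< 2253-07-13
>> drift(n→55)
<< 2253-09-06
>> anchor(d→2189-06-10)
<< 2189-06-10
>> divby(x→-74)
<< 85/74

Answer: 2253-09-06


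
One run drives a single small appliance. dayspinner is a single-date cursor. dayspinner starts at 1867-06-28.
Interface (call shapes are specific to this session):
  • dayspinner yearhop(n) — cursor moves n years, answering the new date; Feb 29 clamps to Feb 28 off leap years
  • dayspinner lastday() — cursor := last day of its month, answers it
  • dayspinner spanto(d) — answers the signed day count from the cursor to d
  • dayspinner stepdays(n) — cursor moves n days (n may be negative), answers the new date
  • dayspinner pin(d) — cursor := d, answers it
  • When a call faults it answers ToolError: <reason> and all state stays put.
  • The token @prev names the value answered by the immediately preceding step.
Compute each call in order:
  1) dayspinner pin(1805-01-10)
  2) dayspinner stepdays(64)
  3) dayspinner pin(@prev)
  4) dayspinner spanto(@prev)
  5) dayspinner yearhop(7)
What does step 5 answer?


Answer: 1812-03-15

Derivation:
>> dayspinner pin(d: 1805-01-10)
<< 1805-01-10
>> dayspinner stepdays(n: 64)
<< 1805-03-15
>> dayspinner pin(d: @prev)
<< 1805-03-15
>> dayspinner spanto(d: @prev)
<< 0
>> dayspinner yearhop(n: 7)
<< 1812-03-15


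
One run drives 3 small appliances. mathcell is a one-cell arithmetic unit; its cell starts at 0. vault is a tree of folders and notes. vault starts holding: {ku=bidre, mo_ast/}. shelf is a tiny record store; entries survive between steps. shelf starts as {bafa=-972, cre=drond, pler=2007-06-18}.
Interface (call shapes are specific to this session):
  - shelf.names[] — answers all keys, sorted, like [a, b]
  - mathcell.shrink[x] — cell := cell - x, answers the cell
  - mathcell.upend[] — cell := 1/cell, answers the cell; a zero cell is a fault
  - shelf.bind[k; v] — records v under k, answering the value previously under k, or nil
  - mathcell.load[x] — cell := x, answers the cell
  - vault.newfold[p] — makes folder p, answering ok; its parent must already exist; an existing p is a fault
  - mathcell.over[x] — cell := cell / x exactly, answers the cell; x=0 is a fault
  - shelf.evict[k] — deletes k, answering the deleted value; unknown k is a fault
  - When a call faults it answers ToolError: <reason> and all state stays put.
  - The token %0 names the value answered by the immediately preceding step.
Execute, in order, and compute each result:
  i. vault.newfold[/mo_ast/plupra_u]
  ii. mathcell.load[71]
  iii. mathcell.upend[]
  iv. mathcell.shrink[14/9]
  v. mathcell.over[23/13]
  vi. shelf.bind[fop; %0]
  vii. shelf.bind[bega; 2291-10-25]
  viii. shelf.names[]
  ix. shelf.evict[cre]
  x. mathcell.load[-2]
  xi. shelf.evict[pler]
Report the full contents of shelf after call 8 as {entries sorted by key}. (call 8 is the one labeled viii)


→ vault.newfold(/mo_ast/plupra_u)
← ok
→ mathcell.load(71)
← 71
→ mathcell.upend()
← 1/71
→ mathcell.shrink(14/9)
← -985/639
→ mathcell.over(23/13)
← -12805/14697
→ shelf.bind(fop, %0)
← nil
→ shelf.bind(bega, 2291-10-25)
← nil
→ shelf.names()
← [bafa, bega, cre, fop, pler]
→ shelf.evict(cre)
← drond
→ mathcell.load(-2)
← -2
→ shelf.evict(pler)
← 2007-06-18

Answer: {bafa=-972, bega=2291-10-25, cre=drond, fop=-12805/14697, pler=2007-06-18}


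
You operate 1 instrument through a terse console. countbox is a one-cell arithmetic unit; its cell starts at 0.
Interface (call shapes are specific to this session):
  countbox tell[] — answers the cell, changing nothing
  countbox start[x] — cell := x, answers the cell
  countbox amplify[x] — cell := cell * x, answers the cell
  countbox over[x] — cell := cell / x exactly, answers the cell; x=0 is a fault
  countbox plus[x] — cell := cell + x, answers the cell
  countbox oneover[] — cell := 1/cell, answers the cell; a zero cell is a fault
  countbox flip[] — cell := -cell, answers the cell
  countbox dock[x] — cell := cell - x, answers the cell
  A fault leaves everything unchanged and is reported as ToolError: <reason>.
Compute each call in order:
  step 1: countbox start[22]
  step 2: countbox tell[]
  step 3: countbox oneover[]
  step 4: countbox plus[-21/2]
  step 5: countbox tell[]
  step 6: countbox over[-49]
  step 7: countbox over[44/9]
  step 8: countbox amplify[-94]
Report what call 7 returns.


Answer: 1035/23716

Derivation:
Do: countbox start[x→22]
See: 22
Do: countbox tell[]
See: 22
Do: countbox oneover[]
See: 1/22
Do: countbox plus[x→-21/2]
See: -115/11
Do: countbox tell[]
See: -115/11
Do: countbox over[x→-49]
See: 115/539
Do: countbox over[x→44/9]
See: 1035/23716
Do: countbox amplify[x→-94]
See: -48645/11858


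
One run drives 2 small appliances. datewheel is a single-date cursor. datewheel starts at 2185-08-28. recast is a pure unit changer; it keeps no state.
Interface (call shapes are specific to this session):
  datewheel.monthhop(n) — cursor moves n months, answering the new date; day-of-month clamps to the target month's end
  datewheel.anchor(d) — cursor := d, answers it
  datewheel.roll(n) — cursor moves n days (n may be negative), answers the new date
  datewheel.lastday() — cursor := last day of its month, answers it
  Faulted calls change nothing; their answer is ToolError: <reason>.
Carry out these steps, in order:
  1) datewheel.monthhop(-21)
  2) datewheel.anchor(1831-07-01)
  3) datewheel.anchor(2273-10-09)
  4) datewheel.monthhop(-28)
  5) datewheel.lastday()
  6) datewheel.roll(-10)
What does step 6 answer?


Answer: 2271-06-20

Derivation:
>>> monthhop n=-21
:: 2183-11-28
>>> anchor d=1831-07-01
:: 1831-07-01
>>> anchor d=2273-10-09
:: 2273-10-09
>>> monthhop n=-28
:: 2271-06-09
>>> lastday
:: 2271-06-30
>>> roll n=-10
:: 2271-06-20


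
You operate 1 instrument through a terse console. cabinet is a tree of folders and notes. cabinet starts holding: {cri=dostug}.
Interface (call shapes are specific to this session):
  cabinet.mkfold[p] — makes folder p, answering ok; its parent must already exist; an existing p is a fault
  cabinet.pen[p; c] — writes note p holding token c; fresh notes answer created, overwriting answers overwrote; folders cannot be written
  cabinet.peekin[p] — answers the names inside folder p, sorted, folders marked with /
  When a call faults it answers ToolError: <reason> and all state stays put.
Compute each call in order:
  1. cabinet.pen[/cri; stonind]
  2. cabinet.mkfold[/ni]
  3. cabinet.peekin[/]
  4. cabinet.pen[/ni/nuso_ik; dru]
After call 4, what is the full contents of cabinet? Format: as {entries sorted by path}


CALL cabinet.pen[p: /cri; c: stonind]
RET  overwrote
CALL cabinet.mkfold[p: /ni]
RET  ok
CALL cabinet.peekin[p: /]
RET  [cri, ni/]
CALL cabinet.pen[p: /ni/nuso_ik; c: dru]
RET  created

Answer: {cri=stonind, ni/, ni/nuso_ik=dru}


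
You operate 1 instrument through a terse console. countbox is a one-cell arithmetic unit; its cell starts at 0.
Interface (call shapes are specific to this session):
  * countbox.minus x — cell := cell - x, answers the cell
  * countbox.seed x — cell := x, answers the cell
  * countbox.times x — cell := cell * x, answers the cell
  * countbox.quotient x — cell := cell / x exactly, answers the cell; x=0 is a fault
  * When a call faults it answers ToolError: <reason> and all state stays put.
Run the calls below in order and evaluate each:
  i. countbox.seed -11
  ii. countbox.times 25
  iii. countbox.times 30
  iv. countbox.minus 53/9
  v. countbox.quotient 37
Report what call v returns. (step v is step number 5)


I call seed using -11, and observe -11.
I invoke times using 25, — result: -275.
I invoke times using 30, and observe -8250.
Then minus using 53/9, → -74303/9.
Calling quotient using 37, which returns -74303/333.

Answer: -74303/333
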